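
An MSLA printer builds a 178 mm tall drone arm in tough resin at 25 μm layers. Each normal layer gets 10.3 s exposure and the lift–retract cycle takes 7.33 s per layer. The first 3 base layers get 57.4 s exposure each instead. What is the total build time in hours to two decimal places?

Layer count = ceil(178 / 0.025) = 7120.
Base layers: 3 × (57.4 + 7.33) → 194.19 s.
Regular layers = 7117 × (10.3 + 7.33) = 125472.71 s.
Total = 194.19 + 125472.71 = 125666.9 s = 34.91 hours.

34.91 hours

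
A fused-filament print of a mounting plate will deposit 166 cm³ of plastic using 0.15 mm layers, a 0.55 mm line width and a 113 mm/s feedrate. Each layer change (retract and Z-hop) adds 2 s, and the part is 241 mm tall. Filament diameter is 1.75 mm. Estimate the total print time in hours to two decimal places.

Bead cross-section: 0.15 × 0.55 → 0.0825 mm².
Toolpath length = 166 cm³ / 0.0825 mm² = 166000 / 0.0825 = 2012121.2 mm.
Time extruding: 2012121.2 / 113 → 17806.4 s.
Layers = ⌈241/0.15⌉ = 1607.
Layer-change overhead = 1607 × 2 = 3214 s.
Total = 17806.4 + 3214 = 21020.4 s = 5.84 hours.

5.84 hours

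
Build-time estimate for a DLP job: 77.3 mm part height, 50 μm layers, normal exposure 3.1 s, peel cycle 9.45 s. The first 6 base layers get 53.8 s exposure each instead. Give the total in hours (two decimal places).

5.47 hours

Layer count = ceil(77.3 / 0.05) = 1546.
Base layers: 6 × (53.8 + 9.45) → 379.5 s.
Regular layers: 1540 × (3.1 + 9.45) → 19327 s.
Total = 379.5 + 19327 = 19706.5 s = 5.47 hours.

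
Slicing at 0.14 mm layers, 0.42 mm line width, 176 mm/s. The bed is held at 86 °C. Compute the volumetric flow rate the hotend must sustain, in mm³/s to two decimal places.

10.35

Bead cross-section = 0.14 × 0.42, so 0.0588 mm².
Volumetric flow = 176 × 0.0588 = 10.35 mm³/s.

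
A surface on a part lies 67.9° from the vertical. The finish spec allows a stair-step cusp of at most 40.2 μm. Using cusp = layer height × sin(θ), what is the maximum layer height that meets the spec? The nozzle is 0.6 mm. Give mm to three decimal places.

Layer height = cusp / sin(67.9°) = 0.0402 / 0.9265 = 0.043 mm.

0.043 mm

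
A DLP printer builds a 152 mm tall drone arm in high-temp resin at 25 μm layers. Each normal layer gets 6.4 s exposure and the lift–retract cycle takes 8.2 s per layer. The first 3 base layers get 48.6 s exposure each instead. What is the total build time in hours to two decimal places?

24.69 hours

Number of layers: 152 / 0.025 → 6080 (rounded up).
Burn-in layers = 3 × (48.6 + 8.2), so 170.4 s.
Normal layers = 6077 × (6.4 + 8.2) = 88724.2 s.
Total = 170.4 + 88724.2 = 88894.6 s = 24.69 hours.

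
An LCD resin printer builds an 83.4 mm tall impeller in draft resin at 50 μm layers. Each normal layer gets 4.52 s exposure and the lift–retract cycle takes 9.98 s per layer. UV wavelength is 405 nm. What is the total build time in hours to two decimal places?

Number of layers: 83.4 / 0.05 → 1668 (rounded up).
Each layer takes: 4.52 + 9.98 → 14.5 s.
Total = 1668 × 14.5 = 24186 s = 6.72 hours.

6.72 hours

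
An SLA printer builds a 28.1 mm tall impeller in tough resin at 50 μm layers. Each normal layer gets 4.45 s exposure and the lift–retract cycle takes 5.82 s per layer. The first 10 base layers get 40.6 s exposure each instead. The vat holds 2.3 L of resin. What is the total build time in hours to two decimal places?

1.70 hours

Layer count = ceil(28.1 / 0.05) = 562.
Burn-in layers = 10 × (40.6 + 5.82) = 464.2 s.
Regular layers: 552 × (4.45 + 5.82) → 5669.04 s.
Sum: 464.2 + 5669.04 = 6133.24 s → 1.70 hours.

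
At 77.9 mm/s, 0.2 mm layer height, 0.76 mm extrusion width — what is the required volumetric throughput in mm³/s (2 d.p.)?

Extrusion cross-section: 0.2 × 0.76 → 0.152 mm².
Volumetric flow = 77.9 × 0.152 = 11.84 mm³/s.

11.84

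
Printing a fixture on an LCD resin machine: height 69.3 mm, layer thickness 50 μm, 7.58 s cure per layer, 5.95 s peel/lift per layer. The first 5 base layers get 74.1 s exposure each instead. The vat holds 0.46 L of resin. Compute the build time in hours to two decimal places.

Number of layers: 69.3 / 0.05 → 1386 (rounded up).
Bottom layers = 5 × (74.1 + 5.95) = 400.25 s.
Remaining layers = 1381 × (7.58 + 5.95) = 18684.93 s.
Sum: 400.25 + 18684.93 = 19085.18 s → 5.30 hours.

5.30 hours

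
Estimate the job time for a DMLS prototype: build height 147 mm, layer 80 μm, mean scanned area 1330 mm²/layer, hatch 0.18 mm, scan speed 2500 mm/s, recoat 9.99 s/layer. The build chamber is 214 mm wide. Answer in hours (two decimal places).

Layer count = ceil(147 / 0.08) = 1838.
Scan path per layer: 1330 / 0.18 → 7388.9 mm.
Per-layer scan time = 7388.9 / 2500 = 2.9556 s.
Time per layer = 2.9556 + 9.99, so 12.9456 s.
Total: 1838 × 12.9456 s = 23794.0128 s → 6.61 hours.

6.61 hours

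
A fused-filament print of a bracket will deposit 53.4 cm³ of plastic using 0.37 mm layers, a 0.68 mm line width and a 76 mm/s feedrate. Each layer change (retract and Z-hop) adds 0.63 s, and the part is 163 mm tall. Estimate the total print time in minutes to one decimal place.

51.2 minutes

Extrusion cross-section = 0.37 × 0.68 = 0.2516 mm².
Total extruded path = 53400/0.2516 = 212241.7 mm.
Print-move time: 212241.7 / 76 → 2792.7 s.
Layer count = ceil(163 / 0.37) = 441.
Layer-change overhead = 441 × 0.63 = 277.83 s.
Total = 2792.7 + 277.83 = 3070.53 s = 51.2 minutes.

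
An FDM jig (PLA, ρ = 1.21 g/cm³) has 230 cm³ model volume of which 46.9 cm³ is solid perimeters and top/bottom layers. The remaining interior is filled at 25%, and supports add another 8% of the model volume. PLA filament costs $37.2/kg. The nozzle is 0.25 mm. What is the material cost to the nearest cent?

Interior volume = 230 − 46.9, so 183.1 cm³.
Deposited infill: 0.25 × 183.1 → 45.775 cm³.
Support: 0.08 × 230 → 18.4 cm³.
Total printed volume = 46.9 + 45.775 + 18.4 = 111.075 cm³.
Mass: 111.075 × 1.21 → 134.40075 g.
At $37.2/kg: 134.40075/1000 × 37.2 = $5.00.

$5.00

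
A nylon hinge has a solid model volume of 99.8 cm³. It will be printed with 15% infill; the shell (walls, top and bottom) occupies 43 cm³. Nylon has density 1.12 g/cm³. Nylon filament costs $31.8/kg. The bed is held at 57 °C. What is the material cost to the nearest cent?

Volume inside the shell: 99.8 − 43 → 56.8 cm³.
Deposited infill = 0.15 × 56.8, so 8.52 cm³.
Total extruded: 43 + 8.52 → 51.52 cm³.
Mass: 51.52 × 1.12 → 57.7024 g.
Cost = 57.7024 g / 1000 × $31.8/kg = $1.83.

$1.83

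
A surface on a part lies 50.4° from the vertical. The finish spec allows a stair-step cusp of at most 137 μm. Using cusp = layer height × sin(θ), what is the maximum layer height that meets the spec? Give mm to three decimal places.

0.178 mm

sin(50.4°) = 0.7705; t_max = 0.137/0.7705 = 0.178 mm.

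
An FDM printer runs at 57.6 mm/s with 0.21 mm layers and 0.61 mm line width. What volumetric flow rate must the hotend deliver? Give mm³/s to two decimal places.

Bead cross-section = 0.21 × 0.61, so 0.1281 mm².
Q = v·A = 57.6 × 0.1281 = 7.38 mm³/s.

7.38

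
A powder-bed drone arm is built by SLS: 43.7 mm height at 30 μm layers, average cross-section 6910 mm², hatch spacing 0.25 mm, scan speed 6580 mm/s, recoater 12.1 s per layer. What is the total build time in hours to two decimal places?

6.60 hours

Number of layers: 43.7 / 0.03 → 1457 (rounded up).
Hatch length per layer = 6910 / 0.25, so 27640 mm.
Laser time per layer = 27640 / 6580 = 4.2006 s.
Time per layer = 4.2006 + 12.1 = 16.3006 s.
1457 layers × 16.3006 s/layer = 23749.9742 s, i.e. 6.60 hours.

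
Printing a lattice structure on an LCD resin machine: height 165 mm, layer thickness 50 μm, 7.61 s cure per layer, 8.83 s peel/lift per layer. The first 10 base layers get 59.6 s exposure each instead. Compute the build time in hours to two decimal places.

15.21 hours

Layer count = ceil(165 / 0.05) = 3300.
Burn-in layers = 10 × (59.6 + 8.83), so 684.3 s.
Regular layers = 3290 × (7.61 + 8.83), so 54087.6 s.
Total = 684.3 + 54087.6 = 54771.9 s = 15.21 hours.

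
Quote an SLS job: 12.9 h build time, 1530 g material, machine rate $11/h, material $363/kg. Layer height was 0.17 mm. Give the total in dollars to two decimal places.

Machine-time cost = 11 × 12.9 = $141.90.
Feedstock cost: 363 × 1530/1000 → $555.39.
Job cost: 141.90 + 555.39 = $697.29.

$697.29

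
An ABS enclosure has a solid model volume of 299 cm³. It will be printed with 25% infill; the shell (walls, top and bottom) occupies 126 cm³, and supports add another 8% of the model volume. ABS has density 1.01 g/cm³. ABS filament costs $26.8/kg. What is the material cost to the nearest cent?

Interior volume = 299 − 126, so 173 cm³.
Deposited infill = 0.25 × 173 = 43.25 cm³.
Support = 0.08 × 299 = 23.92 cm³.
Total printed volume = 126 + 43.25 + 23.92, so 193.17 cm³.
Mass = 193.17 × 1.01 = 195.1017 g.
At $26.8/kg: 195.1017/1000 × 26.8 = $5.23.

$5.23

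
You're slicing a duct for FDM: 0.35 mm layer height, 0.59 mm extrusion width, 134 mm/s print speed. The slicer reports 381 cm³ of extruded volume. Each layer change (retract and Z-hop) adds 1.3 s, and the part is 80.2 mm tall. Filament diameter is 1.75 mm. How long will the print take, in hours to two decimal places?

3.91 hours

Bead cross-section = 0.35 × 0.59, so 0.2065 mm².
Path length: 381000 mm³ / 0.2065 mm² → 1845036.3 mm.
Time extruding: 1845036.3 / 134 → 13768.9 s.
Layers = ⌈80.2/0.35⌉ = 230.
Layer-change overhead = 230 × 1.3 = 299 s.
Altogether 13768.9 + 299 = 14067.9 s, i.e. 3.91 hours.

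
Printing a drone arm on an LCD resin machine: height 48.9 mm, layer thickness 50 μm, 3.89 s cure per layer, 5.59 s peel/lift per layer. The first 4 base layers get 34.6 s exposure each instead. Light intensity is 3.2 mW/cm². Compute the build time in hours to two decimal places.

2.61 hours

Layers = ⌈48.9/0.05⌉ = 978.
Burn-in layers: 4 × (34.6 + 5.59) → 160.76 s.
Remaining layers = 974 × (3.89 + 5.59) = 9233.52 s.
Sum: 160.76 + 9233.52 = 9394.28 s → 2.61 hours.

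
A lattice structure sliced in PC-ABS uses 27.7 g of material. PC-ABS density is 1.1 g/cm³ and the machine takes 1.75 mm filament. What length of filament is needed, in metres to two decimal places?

Extruded volume: 27.7/1.1 = 25.1818 cm³ (25181.8 mm³).
Cross-section of 1.75 mm filament: π·(1.75/2)² = 2.4053 mm².
L = V/A = 25181.8/2.4053 = 10469.3 mm → 10.47 m.

10.47 m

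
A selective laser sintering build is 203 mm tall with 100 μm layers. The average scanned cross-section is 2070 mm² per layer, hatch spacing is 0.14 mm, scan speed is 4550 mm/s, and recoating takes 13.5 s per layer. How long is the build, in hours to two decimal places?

9.44 hours

Number of layers: 203 / 0.1 → 2030 (rounded up).
Hatch length per layer = 2070 / 0.14, so 14785.7 mm.
Laser time per layer: 14785.7 / 4550 → 3.2496 s.
Layer cycle = 3.2496 + 13.5 = 16.7496 s.
Total: 2030 × 16.7496 s = 34001.688 s → 9.44 hours.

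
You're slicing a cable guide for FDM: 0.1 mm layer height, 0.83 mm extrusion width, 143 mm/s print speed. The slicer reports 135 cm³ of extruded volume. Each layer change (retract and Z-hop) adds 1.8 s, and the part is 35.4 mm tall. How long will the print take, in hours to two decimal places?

3.34 hours

Line area = 0.1 × 0.83, so 0.083 mm².
Toolpath length = 135 cm³ / 0.083 mm² = 135000 / 0.083 = 1626506 mm.
Print-move time = 1626506 / 143, so 11374.2 s.
Layers = ⌈35.4/0.1⌉ = 354.
Layer-change overhead = 354 × 1.8 = 637.2 s.
Total = 11374.2 + 637.2 = 12011.4 s = 3.34 hours.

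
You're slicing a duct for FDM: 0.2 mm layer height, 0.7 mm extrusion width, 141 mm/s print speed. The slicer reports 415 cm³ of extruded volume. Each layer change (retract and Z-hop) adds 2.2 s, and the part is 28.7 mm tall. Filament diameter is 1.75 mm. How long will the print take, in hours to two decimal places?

5.93 hours

Line area = 0.2 × 0.7, so 0.14 mm².
Toolpath length = 415 cm³ / 0.14 mm² = 415000 / 0.14 = 2964285.7 mm.
Time extruding: 2964285.7 / 141 → 21023.3 s.
Number of layers: 28.7 / 0.2 → 144 (rounded up).
Z-hop total = 144 × 2.2, so 316.8 s.
Total = 21023.3 + 316.8 = 21340.1 s = 5.93 hours.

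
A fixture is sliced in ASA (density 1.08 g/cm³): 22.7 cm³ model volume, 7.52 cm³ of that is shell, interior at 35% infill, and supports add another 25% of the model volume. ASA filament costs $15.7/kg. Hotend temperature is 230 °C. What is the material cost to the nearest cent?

Interior volume: 22.7 − 7.52 → 15.18 cm³.
Infill deposited: 0.35 × 15.18 → 5.313 cm³.
Support = 0.25 × 22.7, so 5.675 cm³.
Total printed volume: 7.52 + 5.313 + 5.675 → 18.508 cm³.
Mass = 18.508 × 1.08 = 19.98864 g.
Cost = 19.98864 g / 1000 × $15.7/kg = $0.31.

$0.31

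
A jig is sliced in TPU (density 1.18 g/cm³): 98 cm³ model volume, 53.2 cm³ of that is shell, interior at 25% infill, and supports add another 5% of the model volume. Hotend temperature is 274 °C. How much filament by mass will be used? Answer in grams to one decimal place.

81.8 g

Infill region = 98 − 53.2 = 44.8 cm³.
Deposited infill = 0.25 × 44.8, so 11.2 cm³.
Support: 0.05 × 98 → 4.9 cm³.
Total printed volume = 53.2 + 11.2 + 4.9, so 69.3 cm³.
Mass = 69.3 × 1.18 = 81.774 g.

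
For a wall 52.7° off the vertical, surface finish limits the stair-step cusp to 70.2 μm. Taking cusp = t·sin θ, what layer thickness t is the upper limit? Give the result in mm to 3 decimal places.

0.088 mm

sin(52.7°) = 0.7955; t_max = 0.0702/0.7955 = 0.088 mm.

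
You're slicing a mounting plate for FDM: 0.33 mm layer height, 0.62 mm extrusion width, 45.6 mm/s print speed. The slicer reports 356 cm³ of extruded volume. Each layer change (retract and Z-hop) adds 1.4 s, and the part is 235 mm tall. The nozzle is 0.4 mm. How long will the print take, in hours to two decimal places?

Line area = 0.33 × 0.62 = 0.2046 mm².
Path length: 356000 mm³ / 0.2046 mm² → 1739980.4 mm.
Extrusion time: 1739980.4 / 45.6 → 38157.5 s.
Number of layers: 235 / 0.33 → 713 (rounded up).
Non-print overhead = 713 × 1.4, so 998.2 s.
Total = 38157.5 + 998.2 = 39155.7 s = 10.88 hours.

10.88 hours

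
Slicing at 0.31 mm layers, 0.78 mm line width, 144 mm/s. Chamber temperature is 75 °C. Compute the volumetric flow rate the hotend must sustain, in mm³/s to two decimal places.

34.82

A: 0.31 × 0.78 → 0.2418 mm².
Volumetric flow = 144 × 0.2418 = 34.82 mm³/s.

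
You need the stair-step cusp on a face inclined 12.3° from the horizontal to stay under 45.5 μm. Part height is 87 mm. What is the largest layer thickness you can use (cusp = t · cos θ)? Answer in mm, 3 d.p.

0.047 mm

t = h_c / cos θ = 0.0455 / 0.9770 = 0.047 mm.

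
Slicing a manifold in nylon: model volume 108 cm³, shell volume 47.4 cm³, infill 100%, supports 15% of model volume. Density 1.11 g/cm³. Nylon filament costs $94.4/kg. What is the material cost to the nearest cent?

Interior volume = 108 − 47.4, so 60.6 cm³.
Deposited infill = 1.00 × 60.6 = 60.6 cm³.
Support = 0.15 × 108, so 16.2 cm³.
Deposited volume = 47.4 + 60.6 + 16.2 = 124.2 cm³.
Mass: 124.2 × 1.11 → 137.862 g.
Cost = 137.862 g / 1000 × $94.4/kg = $13.01.

$13.01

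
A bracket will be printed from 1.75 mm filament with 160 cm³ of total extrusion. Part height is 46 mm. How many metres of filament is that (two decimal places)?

Cross-section of 1.75 mm filament: π·(1.75/2)² = 2.4053 mm².
L = 160000 mm³ / 2.4053 mm² = 66519.77 mm, i.e. 66.52 m.

66.52 m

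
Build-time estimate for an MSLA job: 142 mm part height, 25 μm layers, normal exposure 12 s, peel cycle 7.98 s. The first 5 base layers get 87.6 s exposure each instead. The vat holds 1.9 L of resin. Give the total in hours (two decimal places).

31.63 hours

Number of layers: 142 / 0.025 → 5680 (rounded up).
Base layers = 5 × (87.6 + 7.98) = 477.9 s.
Remaining layers = 5675 × (12 + 7.98) = 113386.5 s.
Total = 477.9 + 113386.5 = 113864.4 s = 31.63 hours.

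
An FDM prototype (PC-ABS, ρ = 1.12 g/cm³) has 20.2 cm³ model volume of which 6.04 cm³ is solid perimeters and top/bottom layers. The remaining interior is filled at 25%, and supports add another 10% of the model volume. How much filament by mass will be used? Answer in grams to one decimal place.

13.0 g

Volume inside the shell = 20.2 − 6.04, so 14.16 cm³.
Infill deposited: 0.25 × 14.16 → 3.54 cm³.
Support = 0.10 × 20.2, so 2.02 cm³.
Deposited volume = 6.04 + 3.54 + 2.02 = 11.6 cm³.
Mass = 11.6 × 1.12, so 12.992 g.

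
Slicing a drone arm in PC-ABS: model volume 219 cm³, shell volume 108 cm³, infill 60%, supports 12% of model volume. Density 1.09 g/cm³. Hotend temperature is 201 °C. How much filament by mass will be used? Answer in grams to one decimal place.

219.0 g

Interior volume: 219 − 108 → 111 cm³.
Infill volume: 0.60 × 111 → 66.6 cm³.
Support: 0.12 × 219 → 26.28 cm³.
Deposited volume: 108 + 66.6 + 26.28 → 200.88 cm³.
Mass: 200.88 × 1.09 → 218.9592 g.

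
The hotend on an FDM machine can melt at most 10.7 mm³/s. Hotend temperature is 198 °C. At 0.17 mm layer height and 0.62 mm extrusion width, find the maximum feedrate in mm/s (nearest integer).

102 mm/s

Bead cross-section = 0.17 × 0.62 = 0.1054 mm².
v_max = Q/A = 10.7/0.1054 = 101.52 mm/s → 102 mm/s.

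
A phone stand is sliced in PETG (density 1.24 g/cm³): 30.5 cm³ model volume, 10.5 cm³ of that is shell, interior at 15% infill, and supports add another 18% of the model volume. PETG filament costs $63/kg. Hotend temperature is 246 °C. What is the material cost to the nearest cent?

Volume inside the shell = 30.5 − 10.5 = 20 cm³.
Deposited infill: 0.15 × 20 → 3 cm³.
Support: 0.18 × 30.5 → 5.49 cm³.
Total printed volume = 10.5 + 3 + 5.49 = 18.99 cm³.
Mass = 18.99 × 1.24 = 23.5476 g.
Cost = 23.5476 g / 1000 × $63/kg = $1.48.

$1.48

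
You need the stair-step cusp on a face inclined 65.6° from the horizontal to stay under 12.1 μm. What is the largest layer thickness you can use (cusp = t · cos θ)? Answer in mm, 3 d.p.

0.029 mm

t = h_c / cos θ = 0.0121 / 0.4131 = 0.029 mm.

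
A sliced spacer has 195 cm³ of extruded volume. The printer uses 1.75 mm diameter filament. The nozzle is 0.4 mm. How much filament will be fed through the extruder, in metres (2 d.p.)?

81.07 m

Filament cross-section = π × (1.75/2)² = 2.4053 mm².
L = 195000 mm³ / 2.4053 mm² = 81070.97 mm, i.e. 81.07 m.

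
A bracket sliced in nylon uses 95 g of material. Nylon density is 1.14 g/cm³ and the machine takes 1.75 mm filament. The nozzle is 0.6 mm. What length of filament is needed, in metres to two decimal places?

Volume = 95 g / 1.14 g·cm⁻³ = 83.3333 cm³ = 83333.3 mm³.
Filament cross-section = π × (1.75/2)² = 2.4053 mm².
L = V/A = 83333.3/2.4053 = 34645.7 mm → 34.65 m.

34.65 m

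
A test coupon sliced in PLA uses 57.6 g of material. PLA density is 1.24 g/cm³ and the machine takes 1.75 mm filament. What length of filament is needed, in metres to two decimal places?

Extruded volume: 57.6/1.24 = 46.4516 cm³ (46451.6 mm³).
Cross-section of 1.75 mm filament: π·(1.75/2)² = 2.4053 mm².
Length = 46451.6 / 2.4053 = 19312.19 mm = 19.31 m.

19.31 m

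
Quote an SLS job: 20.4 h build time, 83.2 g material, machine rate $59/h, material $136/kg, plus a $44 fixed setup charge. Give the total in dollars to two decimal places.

$1258.92

Machine-time cost = 59 × 20.4 = $1203.60.
Feedstock cost: 136 × 83.2/1000 → $11.3152.
Total = 1203.60 + 11.3152 + 44 = 1258.9152 ≈ $1258.92.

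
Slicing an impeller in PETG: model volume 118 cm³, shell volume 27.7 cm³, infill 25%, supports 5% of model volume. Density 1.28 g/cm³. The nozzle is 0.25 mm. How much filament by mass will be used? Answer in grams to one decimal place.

Interior volume = 118 − 27.7, so 90.3 cm³.
Infill volume = 0.25 × 90.3 = 22.575 cm³.
Support = 0.05 × 118, so 5.9 cm³.
Total printed volume = 27.7 + 22.575 + 5.9 = 56.175 cm³.
Mass = 56.175 × 1.28 = 71.904 g.

71.9 g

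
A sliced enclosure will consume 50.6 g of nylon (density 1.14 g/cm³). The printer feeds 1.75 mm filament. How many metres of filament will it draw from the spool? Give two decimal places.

Volume = 50.6 g / 1.14 g·cm⁻³ = 44.386 cm³ = 44386 mm³.
A = π r² = π × 0.875² = 2.4053 mm².
L = V/A = 44386/2.4053 = 18453.42 mm → 18.45 m.

18.45 m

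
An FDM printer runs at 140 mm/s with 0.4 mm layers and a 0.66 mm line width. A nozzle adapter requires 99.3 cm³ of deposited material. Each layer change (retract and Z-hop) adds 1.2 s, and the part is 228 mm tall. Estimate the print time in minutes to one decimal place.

Extrusion cross-section = 0.4 × 0.66 = 0.264 mm².
Toolpath length = 99.3 cm³ / 0.264 mm² = 99300 / 0.264 = 376136.4 mm.
Extrusion time: 376136.4 / 140 → 2686.7 s.
Layer count = ceil(228 / 0.4) = 570.
Non-print overhead = 570 × 1.2 = 684 s.
Total = 2686.7 + 684 = 3370.7 s = 56.2 minutes.

56.2 minutes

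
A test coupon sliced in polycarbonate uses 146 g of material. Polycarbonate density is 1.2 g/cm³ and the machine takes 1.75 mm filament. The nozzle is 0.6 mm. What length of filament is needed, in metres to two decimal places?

50.58 m

Volume = 146 g / 1.2 g·cm⁻³ = 121.6667 cm³ = 121666.7 mm³.
A = π r² = π × 0.875² = 2.4053 mm².
L = V/A = 121666.7/2.4053 = 50582.75 mm → 50.58 m.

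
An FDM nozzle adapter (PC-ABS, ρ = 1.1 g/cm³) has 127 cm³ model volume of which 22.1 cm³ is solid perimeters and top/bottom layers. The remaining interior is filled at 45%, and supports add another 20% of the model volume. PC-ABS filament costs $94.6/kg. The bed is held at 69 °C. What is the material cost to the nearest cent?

$9.86

Infill region = 127 − 22.1, so 104.9 cm³.
Infill volume: 0.45 × 104.9 → 47.205 cm³.
Support = 0.20 × 127 = 25.4 cm³.
Deposited volume: 22.1 + 47.205 + 25.4 → 94.705 cm³.
Mass = 94.705 × 1.1, so 104.1755 g.
Cost = 104.1755 g / 1000 × $94.6/kg = $9.86.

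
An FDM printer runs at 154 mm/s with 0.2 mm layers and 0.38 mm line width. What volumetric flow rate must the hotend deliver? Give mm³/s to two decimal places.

A = 0.2 × 0.38 = 0.076 mm².
Volumetric flow = 154 × 0.076 = 11.70 mm³/s.

11.70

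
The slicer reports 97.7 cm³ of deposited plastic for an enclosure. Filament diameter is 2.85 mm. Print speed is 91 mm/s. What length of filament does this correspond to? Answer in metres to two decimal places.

15.31 m

A = π r² = π × 1.425² = 6.3794 mm².
L = 97700 mm³ / 6.3794 mm² = 15314.92 mm, i.e. 15.31 m.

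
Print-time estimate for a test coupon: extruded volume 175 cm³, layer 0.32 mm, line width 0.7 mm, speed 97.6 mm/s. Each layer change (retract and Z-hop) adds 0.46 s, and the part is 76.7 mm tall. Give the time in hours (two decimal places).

2.25 hours

Bead cross-section = 0.32 × 0.7 = 0.224 mm².
Toolpath length = 175 cm³ / 0.224 mm² = 175000 / 0.224 = 781250 mm.
Print-move time = 781250 / 97.6 = 8004.6 s.
Number of layers: 76.7 / 0.32 → 240 (rounded up).
Layer-change overhead = 240 × 0.46, so 110.4 s.
Total = 8004.6 + 110.4 = 8115 s = 2.25 hours.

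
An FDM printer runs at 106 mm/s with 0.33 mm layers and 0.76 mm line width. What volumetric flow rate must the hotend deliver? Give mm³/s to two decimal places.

A = 0.33 × 0.76, so 0.2508 mm².
Q = v·A = 106 × 0.2508 = 26.58 mm³/s.

26.58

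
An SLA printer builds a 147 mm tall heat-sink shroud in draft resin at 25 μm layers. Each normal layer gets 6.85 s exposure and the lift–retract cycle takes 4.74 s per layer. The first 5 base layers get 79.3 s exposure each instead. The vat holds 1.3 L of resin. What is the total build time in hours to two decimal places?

19.03 hours

Number of layers: 147 / 0.025 → 5880 (rounded up).
Base layers = 5 × (79.3 + 4.74), so 420.2 s.
Regular layers = 5875 × (6.85 + 4.74), so 68091.25 s.
Total = 420.2 + 68091.25 = 68511.45 s = 19.03 hours.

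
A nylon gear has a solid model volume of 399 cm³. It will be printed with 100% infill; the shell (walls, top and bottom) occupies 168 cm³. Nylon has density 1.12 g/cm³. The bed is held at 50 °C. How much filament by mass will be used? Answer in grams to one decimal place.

446.9 g

Interior volume = 399 − 168, so 231 cm³.
Infill deposited: 1.00 × 231 → 231 cm³.
Total printed volume = 168 + 231, so 399 cm³.
Mass: 399 × 1.12 → 446.88 g.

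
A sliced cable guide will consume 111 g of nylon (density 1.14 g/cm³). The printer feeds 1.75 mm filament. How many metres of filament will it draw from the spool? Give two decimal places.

Extruded volume: 111/1.14 = 97.3684 cm³ (97368.4 mm³).
Cross-section of 1.75 mm filament: π·(1.75/2)² = 2.4053 mm².
L = V/A = 97368.4/2.4053 = 40480.77 mm → 40.48 m.

40.48 m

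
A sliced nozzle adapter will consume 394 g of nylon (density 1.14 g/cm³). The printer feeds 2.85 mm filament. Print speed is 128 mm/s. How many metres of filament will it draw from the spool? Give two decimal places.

Volume = 394 g / 1.14 g·cm⁻³ = 345.614 cm³ = 345614 mm³.
Cross-section of 2.85 mm filament: π·(2.85/2)² = 6.3794 mm².
Length = 345614 / 6.3794 = 54176.57 mm = 54.18 m.

54.18 m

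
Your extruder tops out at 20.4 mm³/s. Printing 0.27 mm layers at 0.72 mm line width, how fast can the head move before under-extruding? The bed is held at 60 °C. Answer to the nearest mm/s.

A = 0.27 × 0.72 = 0.1944 mm².
v_max = Q/A = 20.4/0.1944 = 104.94 mm/s → 105 mm/s.

105 mm/s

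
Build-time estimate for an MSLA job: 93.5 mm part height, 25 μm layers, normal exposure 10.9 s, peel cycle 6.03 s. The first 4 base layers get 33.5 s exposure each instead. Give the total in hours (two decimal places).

17.61 hours

Layer count = ceil(93.5 / 0.025) = 3740.
Bottom layers = 4 × (33.5 + 6.03), so 158.12 s.
Normal layers: 3736 × (10.9 + 6.03) → 63250.48 s.
Total = 158.12 + 63250.48 = 63408.6 s = 17.61 hours.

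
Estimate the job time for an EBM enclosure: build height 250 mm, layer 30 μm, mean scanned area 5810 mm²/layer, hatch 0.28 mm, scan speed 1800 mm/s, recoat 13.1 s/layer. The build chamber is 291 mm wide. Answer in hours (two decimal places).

Layers = ⌈250/0.03⌉ = 8334.
Hatch length per layer: 5810 / 0.28 → 20750 mm.
Scan time per layer = 20750 / 1800 = 11.5278 s.
Time per layer: 11.5278 + 13.1 → 24.6278 s.
Total: 8334 × 24.6278 s = 205248.0852 s → 57.01 hours.

57.01 hours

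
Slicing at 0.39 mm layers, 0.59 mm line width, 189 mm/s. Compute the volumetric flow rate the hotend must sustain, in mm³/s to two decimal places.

43.49

Bead cross-section = 0.39 × 0.59, so 0.2301 mm².
Volumetric flow = 189 × 0.2301 = 43.49 mm³/s.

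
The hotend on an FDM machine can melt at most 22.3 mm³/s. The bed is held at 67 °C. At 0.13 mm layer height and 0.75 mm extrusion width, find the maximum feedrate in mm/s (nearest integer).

A = 0.13 × 0.75 = 0.0975 mm².
Max speed = 22.3 / 0.0975 = 228.72 ≈ 229 mm/s.

229 mm/s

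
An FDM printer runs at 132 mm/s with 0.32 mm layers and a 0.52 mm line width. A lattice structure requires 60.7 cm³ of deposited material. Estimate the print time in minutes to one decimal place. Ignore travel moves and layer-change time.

46.1 minutes

Bead cross-section: 0.32 × 0.52 → 0.1664 mm².
Path length: 60700 mm³ / 0.1664 mm² → 364783.7 mm.
Time extruding = 364783.7 / 132, so 2763.5 s.
In the requested units: 2763.5 s = 46.1 minutes.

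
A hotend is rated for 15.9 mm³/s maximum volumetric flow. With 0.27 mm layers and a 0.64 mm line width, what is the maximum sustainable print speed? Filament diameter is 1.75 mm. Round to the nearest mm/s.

92 mm/s

A = 0.27 × 0.64, so 0.1728 mm².
Max speed = 15.9 / 0.1728 = 92.01 ≈ 92 mm/s.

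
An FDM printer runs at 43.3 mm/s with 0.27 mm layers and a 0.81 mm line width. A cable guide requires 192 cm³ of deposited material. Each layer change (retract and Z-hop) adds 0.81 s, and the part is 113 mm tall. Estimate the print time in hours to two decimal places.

5.73 hours

Bead cross-section = 0.27 × 0.81 = 0.2187 mm².
Path length: 192000 mm³ / 0.2187 mm² → 877915 mm.
Time extruding: 877915 / 43.3 → 20275.2 s.
Layer count = ceil(113 / 0.27) = 419.
Non-print overhead: 419 × 0.81 → 339.39 s.
Total = 20275.2 + 339.39 = 20614.59 s = 5.73 hours.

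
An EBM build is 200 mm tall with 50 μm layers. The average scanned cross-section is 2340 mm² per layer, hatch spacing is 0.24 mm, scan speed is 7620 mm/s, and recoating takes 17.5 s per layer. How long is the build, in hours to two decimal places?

20.87 hours

Layer count = ceil(200 / 0.05) = 4000.
Scan path per layer = 2340 / 0.24, so 9750 mm.
Beam time per layer = 9750 / 7620 = 1.2795 s.
Per-layer time = 1.2795 + 17.5 = 18.7795 s.
4000 layers × 18.7795 s/layer = 75118 s, i.e. 20.87 hours.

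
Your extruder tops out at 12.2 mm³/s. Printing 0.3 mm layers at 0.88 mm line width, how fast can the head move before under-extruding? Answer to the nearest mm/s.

46 mm/s

Extrusion cross-section = 0.3 × 0.88 = 0.264 mm².
Max speed = 12.2 / 0.264 = 46.21 ≈ 46 mm/s.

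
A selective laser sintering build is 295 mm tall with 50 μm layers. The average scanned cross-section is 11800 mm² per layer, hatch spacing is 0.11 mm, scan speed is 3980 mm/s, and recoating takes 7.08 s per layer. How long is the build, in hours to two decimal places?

55.78 hours

Layers = ⌈295/0.05⌉ = 5900.
Hatch length per layer = 11800 / 0.11, so 107272.7 mm.
Laser time per layer = 107272.7 / 3980, so 26.9529 s.
Per-layer time = 26.9529 + 7.08, so 34.0329 s.
Build time = 5900 × 34.0329 = 200794.11 s = 55.78 hours.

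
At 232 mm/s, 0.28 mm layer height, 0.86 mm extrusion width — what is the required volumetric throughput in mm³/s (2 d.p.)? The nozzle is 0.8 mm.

A = 0.28 × 0.86, so 0.2408 mm².
Volumetric flow = 232 × 0.2408 = 55.87 mm³/s.

55.87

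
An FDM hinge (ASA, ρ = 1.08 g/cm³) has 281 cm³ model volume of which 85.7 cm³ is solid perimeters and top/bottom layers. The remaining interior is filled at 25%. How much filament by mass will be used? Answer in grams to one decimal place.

Interior volume = 281 − 85.7 = 195.3 cm³.
Infill volume = 0.25 × 195.3, so 48.825 cm³.
Deposited volume: 85.7 + 48.825 → 134.525 cm³.
Mass = 134.525 × 1.08 = 145.287 g.

145.3 g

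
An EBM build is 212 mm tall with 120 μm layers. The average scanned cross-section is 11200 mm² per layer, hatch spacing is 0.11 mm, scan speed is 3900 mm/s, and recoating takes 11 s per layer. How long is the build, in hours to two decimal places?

18.21 hours

Layers = ⌈212/0.12⌉ = 1767.
Hatch length per layer = 11200 / 0.11, so 101818.2 mm.
Beam time per layer = 101818.2 / 3900 = 26.1072 s.
Per-layer time = 26.1072 + 11, so 37.1072 s.
Build time = 1767 × 37.1072 = 65568.4224 s = 18.21 hours.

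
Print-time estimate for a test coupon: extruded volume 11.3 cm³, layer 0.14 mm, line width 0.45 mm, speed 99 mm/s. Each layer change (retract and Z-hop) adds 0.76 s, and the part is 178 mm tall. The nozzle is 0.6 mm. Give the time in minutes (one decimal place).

Bead cross-section = 0.14 × 0.45, so 0.063 mm².
Toolpath length = 11.3 cm³ / 0.063 mm² = 11300 / 0.063 = 179365.1 mm.
Time extruding = 179365.1 / 99, so 1811.8 s.
Number of layers: 178 / 0.14 → 1272 (rounded up).
Z-hop total = 1272 × 0.76, so 966.72 s.
Total = 1811.8 + 966.72 = 2778.52 s = 46.3 minutes.

46.3 minutes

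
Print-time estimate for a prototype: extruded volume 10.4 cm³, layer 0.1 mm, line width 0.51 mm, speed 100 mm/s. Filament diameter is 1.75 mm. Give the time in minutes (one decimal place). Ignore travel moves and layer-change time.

34.0 minutes

Bead cross-section = 0.1 × 0.51, so 0.051 mm².
Total extruded path = 10400/0.051 = 203921.6 mm.
Print-move time = 203921.6 / 100, so 2039.2 s.
Converting: 2039.2 s = 34.0 minutes.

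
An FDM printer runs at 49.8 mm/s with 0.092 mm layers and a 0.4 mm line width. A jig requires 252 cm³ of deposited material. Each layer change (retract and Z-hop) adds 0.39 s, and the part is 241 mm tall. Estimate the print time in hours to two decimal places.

Bead cross-section = 0.092 × 0.4 = 0.0368 mm².
Path length: 252000 mm³ / 0.0368 mm² → 6847826.1 mm.
Print-move time: 6847826.1 / 49.8 → 137506.5 s.
Layer count = ceil(241 / 0.092) = 2620.
Non-print overhead = 2620 × 0.39 = 1021.8 s.
Total = 137506.5 + 1021.8 = 138528.3 s = 38.48 hours.

38.48 hours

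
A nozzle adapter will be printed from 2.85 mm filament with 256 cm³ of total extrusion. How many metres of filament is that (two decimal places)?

A = π r² = π × 1.425² = 6.3794 mm².
Length = 256 cm³ / 6.3794 mm² = 256000 / 6.3794 = 40129.17 mm = 40.13 m.

40.13 m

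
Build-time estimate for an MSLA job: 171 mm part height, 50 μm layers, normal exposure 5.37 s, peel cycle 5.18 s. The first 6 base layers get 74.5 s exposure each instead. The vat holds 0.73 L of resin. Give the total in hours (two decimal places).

Layers = ⌈171/0.05⌉ = 3420.
Bottom layers: 6 × (74.5 + 5.18) → 478.08 s.
Regular layers: 3414 × (5.37 + 5.18) → 36017.7 s.
Sum: 478.08 + 36017.7 = 36495.78 s → 10.14 hours.

10.14 hours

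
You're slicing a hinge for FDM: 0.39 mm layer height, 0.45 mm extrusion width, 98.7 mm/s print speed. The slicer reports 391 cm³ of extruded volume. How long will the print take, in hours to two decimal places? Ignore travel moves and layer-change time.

Extrusion cross-section = 0.39 × 0.45 = 0.1755 mm².
Path length: 391000 mm³ / 0.1755 mm² → 2227920.2 mm.
Time extruding: 2227920.2 / 98.7 → 22572.6 s.
Converting: 22572.6 s = 6.27 hours.

6.27 hours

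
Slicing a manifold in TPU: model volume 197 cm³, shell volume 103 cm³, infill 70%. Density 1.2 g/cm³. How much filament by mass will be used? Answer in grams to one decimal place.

Volume inside the shell = 197 − 103, so 94 cm³.
Deposited infill = 0.70 × 94, so 65.8 cm³.
Total printed volume = 103 + 65.8, so 168.8 cm³.
Mass: 168.8 × 1.2 → 202.56 g.

202.6 g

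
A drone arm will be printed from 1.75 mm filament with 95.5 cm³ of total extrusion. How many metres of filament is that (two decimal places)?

A = π r² = π × 0.875² = 2.4053 mm².
L = 95500 mm³ / 2.4053 mm² = 39703.99 mm, i.e. 39.70 m.

39.70 m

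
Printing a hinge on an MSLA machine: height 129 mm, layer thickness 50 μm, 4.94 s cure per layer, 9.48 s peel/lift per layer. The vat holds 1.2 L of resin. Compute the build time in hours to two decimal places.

10.33 hours

Number of layers: 129 / 0.05 → 2580 (rounded up).
Each layer takes = 4.94 + 9.48 = 14.42 s.
Total = 2580 × 14.42 = 37203.6 s = 10.33 hours.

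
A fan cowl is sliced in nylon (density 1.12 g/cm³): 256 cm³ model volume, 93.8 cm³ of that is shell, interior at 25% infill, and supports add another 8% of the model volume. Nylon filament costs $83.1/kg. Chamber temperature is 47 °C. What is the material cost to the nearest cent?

Volume inside the shell = 256 − 93.8, so 162.2 cm³.
Infill volume: 0.25 × 162.2 → 40.55 cm³.
Support = 0.08 × 256, so 20.48 cm³.
Deposited volume = 93.8 + 40.55 + 20.48, so 154.83 cm³.
Mass = 154.83 × 1.12, so 173.4096 g.
Cost = 173.4096 g / 1000 × $83.1/kg = $14.41.

$14.41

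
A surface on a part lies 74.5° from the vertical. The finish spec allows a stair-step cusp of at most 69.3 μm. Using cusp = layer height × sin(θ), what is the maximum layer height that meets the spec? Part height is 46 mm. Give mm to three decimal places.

0.072 mm

sin(74.5°) = 0.9636; t_max = 0.0693/0.9636 = 0.072 mm.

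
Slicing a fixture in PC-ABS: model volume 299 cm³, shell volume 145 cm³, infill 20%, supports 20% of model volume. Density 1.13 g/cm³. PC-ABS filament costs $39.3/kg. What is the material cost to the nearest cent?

Interior volume = 299 − 145 = 154 cm³.
Infill volume = 0.20 × 154, so 30.8 cm³.
Support = 0.20 × 299, so 59.8 cm³.
Deposited volume = 145 + 30.8 + 59.8, so 235.6 cm³.
Mass: 235.6 × 1.13 → 266.228 g.
At $39.3/kg: 266.228/1000 × 39.3 = $10.46.

$10.46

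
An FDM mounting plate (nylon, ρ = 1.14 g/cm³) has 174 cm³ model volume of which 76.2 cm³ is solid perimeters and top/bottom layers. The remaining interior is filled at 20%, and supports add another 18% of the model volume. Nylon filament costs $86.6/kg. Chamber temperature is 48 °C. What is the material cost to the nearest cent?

Infill region = 174 − 76.2 = 97.8 cm³.
Deposited infill: 0.20 × 97.8 → 19.56 cm³.
Support: 0.18 × 174 → 31.32 cm³.
Total printed volume: 76.2 + 19.56 + 31.32 → 127.08 cm³.
Mass: 127.08 × 1.14 → 144.8712 g.
Cost = 144.8712 g / 1000 × $86.6/kg = $12.55.

$12.55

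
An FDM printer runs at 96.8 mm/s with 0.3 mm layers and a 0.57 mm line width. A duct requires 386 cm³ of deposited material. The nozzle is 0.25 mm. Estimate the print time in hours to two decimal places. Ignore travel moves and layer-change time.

Line area: 0.3 × 0.57 → 0.171 mm².
Total extruded path = 386000/0.171 = 2257309.9 mm.
Time extruding = 2257309.9 / 96.8, so 23319.3 s.
Converting: 23319.3 s = 6.48 hours.

6.48 hours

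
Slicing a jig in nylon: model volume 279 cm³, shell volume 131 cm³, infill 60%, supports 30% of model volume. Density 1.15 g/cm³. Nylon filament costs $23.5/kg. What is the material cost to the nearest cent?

Interior volume: 279 − 131 → 148 cm³.
Infill volume = 0.60 × 148 = 88.8 cm³.
Support = 0.30 × 279, so 83.7 cm³.
Total printed volume: 131 + 88.8 + 83.7 → 303.5 cm³.
Mass: 303.5 × 1.15 → 349.025 g.
At $23.5/kg: 349.025/1000 × 23.5 = $8.20.

$8.20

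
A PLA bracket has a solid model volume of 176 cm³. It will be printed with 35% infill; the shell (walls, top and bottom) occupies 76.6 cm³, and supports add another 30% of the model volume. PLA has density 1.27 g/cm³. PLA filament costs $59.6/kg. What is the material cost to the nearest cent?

$12.43

Volume inside the shell: 176 − 76.6 → 99.4 cm³.
Infill volume: 0.35 × 99.4 → 34.79 cm³.
Support = 0.30 × 176, so 52.8 cm³.
Total printed volume = 76.6 + 34.79 + 52.8 = 164.19 cm³.
Mass = 164.19 × 1.27 = 208.5213 g.
At $59.6/kg: 208.5213/1000 × 59.6 = $12.43.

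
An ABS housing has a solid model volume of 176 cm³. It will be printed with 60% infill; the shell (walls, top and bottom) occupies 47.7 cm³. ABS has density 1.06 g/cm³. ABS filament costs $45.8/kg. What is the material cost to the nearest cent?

Interior volume: 176 − 47.7 → 128.3 cm³.
Infill volume = 0.60 × 128.3 = 76.98 cm³.
Total printed volume = 47.7 + 76.98 = 124.68 cm³.
Mass = 124.68 × 1.06, so 132.1608 g.
At $45.8/kg: 132.1608/1000 × 45.8 = $6.05.

$6.05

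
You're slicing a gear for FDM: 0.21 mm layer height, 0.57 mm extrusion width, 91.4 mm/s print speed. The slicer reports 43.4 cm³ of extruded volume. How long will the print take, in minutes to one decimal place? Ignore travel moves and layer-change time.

66.1 minutes

Bead cross-section = 0.21 × 0.57 = 0.1197 mm².
Path length: 43400 mm³ / 0.1197 mm² → 362573.1 mm.
Extrusion time: 362573.1 / 91.4 → 3966.9 s.
That's 3966.9 s → 66.1 minutes.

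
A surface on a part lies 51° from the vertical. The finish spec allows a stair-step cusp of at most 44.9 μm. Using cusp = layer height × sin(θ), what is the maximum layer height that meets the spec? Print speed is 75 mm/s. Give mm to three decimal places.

t = h_c / sin θ = 0.0449 / 0.7771 = 0.058 mm.

0.058 mm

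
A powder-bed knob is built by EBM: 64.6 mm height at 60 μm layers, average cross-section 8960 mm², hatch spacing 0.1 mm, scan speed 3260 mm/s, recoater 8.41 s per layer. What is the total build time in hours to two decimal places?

10.74 hours

Layers = ⌈64.6/0.06⌉ = 1077.
Scan path per layer = 8960 / 0.1, so 89600 mm.
Per-layer scan time = 89600 / 3260, so 27.4847 s.
Layer cycle = 27.4847 + 8.41, so 35.8947 s.
1077 layers × 35.8947 s/layer = 38658.5919 s, i.e. 10.74 hours.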